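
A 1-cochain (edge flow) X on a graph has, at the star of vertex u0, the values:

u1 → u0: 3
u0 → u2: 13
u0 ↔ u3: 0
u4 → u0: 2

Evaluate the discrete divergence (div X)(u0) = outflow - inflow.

Divergence = sum of outgoing flows = (-3) + 13 + 0 + (-2) = 8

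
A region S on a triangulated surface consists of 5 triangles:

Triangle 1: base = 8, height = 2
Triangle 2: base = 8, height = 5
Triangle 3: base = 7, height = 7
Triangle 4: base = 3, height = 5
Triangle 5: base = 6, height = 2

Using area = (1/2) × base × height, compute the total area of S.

(1/2)×8×2 + (1/2)×8×5 + (1/2)×7×7 + (1/2)×3×5 + (1/2)×6×2 = 66.0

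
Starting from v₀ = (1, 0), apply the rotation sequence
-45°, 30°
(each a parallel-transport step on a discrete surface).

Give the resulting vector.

Total rotation: (-45°) + 30° = -15°. Final vector: (0.9659, -0.2588)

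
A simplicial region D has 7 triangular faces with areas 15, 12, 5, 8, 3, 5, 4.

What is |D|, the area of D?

15 + 12 + 5 + 8 + 3 + 5 + 4 = 52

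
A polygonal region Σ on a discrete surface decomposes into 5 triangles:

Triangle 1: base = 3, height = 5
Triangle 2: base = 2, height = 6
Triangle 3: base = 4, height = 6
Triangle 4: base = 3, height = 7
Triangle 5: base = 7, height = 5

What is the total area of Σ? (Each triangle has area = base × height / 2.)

(1/2)×3×5 + (1/2)×2×6 + (1/2)×4×6 + (1/2)×3×7 + (1/2)×7×5 = 53.5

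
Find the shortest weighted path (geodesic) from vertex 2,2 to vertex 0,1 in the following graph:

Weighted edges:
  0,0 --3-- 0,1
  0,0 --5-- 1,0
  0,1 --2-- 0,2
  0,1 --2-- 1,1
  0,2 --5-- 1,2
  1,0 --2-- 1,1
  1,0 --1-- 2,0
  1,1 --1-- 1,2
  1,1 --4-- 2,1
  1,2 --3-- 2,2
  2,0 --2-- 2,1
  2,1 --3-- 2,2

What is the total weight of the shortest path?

Shortest path: 2,2 → 1,2 → 1,1 → 0,1, total weight = 6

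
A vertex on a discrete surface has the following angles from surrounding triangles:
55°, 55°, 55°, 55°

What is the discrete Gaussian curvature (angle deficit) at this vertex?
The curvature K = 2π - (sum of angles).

Sum of angles = 220°. K = 360° - 220° = 140°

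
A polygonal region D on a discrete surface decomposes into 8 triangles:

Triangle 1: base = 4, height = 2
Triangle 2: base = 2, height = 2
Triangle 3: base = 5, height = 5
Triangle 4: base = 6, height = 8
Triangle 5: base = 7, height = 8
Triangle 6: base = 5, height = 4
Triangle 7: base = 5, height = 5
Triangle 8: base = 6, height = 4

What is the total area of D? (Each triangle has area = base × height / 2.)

(1/2)×4×2 + (1/2)×2×2 + (1/2)×5×5 + (1/2)×6×8 + (1/2)×7×8 + (1/2)×5×4 + (1/2)×5×5 + (1/2)×6×4 = 105.0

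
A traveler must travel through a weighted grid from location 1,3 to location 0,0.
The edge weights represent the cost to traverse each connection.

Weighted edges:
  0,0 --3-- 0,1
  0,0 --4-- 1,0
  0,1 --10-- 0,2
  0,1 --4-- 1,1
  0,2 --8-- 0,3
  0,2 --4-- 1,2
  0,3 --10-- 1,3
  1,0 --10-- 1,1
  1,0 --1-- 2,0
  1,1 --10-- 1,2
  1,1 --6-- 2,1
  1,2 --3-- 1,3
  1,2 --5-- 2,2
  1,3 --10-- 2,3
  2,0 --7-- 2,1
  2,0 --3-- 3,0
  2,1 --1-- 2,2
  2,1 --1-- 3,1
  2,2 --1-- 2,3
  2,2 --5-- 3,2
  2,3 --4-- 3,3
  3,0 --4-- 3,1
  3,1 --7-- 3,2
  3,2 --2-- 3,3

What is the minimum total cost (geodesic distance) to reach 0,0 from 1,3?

Shortest path: 1,3 → 1,2 → 0,2 → 0,1 → 0,0, total weight = 20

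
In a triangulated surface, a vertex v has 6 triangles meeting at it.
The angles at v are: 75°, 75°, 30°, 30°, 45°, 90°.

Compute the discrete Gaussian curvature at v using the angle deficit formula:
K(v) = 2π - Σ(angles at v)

Sum of angles = 345°. K = 360° - 345° = 15°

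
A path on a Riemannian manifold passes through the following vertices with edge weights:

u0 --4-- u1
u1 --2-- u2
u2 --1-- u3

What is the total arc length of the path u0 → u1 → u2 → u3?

Arc length = 4 + 2 + 1 = 7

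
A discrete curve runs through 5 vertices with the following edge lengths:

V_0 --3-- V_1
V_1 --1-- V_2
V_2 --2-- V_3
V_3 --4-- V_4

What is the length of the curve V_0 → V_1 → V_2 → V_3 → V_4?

Arc length = 3 + 1 + 2 + 4 = 10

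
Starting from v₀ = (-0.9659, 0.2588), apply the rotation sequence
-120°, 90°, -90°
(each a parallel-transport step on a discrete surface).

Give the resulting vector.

Total rotation: (-120°) + 90° + (-90°) = -120°. Final vector: (0.7071, 0.7071)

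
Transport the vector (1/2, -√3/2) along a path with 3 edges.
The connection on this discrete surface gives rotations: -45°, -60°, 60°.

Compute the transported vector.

Total rotation: (-45°) + (-60°) + 60° = -45°. Final vector: (-0.2588, -0.9659)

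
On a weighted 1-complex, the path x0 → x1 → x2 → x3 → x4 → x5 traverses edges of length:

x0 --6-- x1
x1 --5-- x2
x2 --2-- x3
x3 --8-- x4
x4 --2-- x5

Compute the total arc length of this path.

Arc length = 6 + 5 + 2 + 8 + 2 = 23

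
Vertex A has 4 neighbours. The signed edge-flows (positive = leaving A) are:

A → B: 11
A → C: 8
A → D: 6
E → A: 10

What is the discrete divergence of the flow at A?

Divergence = sum of outgoing flows = 11 + 8 + 6 + (-10) = 15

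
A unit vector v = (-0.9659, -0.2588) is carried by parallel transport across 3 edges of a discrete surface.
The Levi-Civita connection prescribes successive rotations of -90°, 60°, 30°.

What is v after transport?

Total rotation: (-90°) + 60° + 30° = 0°. Final vector: (-0.9659, -0.2588)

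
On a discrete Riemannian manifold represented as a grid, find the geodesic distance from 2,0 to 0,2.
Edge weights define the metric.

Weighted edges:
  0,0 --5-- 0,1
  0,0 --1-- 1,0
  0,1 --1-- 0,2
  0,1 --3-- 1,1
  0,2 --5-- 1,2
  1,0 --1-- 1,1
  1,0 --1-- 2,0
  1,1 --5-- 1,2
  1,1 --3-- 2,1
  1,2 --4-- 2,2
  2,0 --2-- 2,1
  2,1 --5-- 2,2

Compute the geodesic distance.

Shortest path: 2,0 → 1,0 → 1,1 → 0,1 → 0,2, total weight = 6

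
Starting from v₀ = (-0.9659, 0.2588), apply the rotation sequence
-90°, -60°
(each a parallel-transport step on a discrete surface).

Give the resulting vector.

Total rotation: (-90°) + (-60°) = -150°. Final vector: (0.9659, 0.2588)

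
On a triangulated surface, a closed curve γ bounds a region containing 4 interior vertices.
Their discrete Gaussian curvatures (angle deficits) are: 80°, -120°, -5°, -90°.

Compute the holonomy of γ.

Holonomy = total enclosed curvature = 80° + (-120°) + (-5°) + (-90°) = -135°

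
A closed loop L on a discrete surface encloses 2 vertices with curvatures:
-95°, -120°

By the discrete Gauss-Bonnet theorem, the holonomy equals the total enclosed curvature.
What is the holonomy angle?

Holonomy = total enclosed curvature = (-95°) + (-120°) = -215°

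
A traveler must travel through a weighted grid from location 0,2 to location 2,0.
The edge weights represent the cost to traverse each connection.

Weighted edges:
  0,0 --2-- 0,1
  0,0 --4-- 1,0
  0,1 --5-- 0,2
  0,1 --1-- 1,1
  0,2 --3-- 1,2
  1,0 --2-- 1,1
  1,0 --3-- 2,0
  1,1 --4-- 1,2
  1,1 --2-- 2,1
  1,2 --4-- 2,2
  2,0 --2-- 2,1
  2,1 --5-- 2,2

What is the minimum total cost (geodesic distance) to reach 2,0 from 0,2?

Shortest path: 0,2 → 0,1 → 1,1 → 2,1 → 2,0, total weight = 10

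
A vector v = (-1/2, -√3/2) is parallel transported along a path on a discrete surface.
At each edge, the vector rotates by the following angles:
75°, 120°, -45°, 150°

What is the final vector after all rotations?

Total rotation: 75° + 120° + (-45°) + 150° = 300° ≡ -60° (mod 360°). Final vector: (-1, 0)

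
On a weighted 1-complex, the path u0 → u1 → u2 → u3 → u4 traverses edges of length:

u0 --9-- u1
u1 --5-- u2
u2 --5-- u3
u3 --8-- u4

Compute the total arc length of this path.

Arc length = 9 + 5 + 5 + 8 = 27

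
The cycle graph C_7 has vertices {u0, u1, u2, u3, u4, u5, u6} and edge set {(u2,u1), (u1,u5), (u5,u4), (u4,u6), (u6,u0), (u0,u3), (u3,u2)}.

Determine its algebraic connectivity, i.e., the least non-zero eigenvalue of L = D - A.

The cycle graph C_n has Laplacian eigenvalues λ_k = 2 − 2cos(2πk/n), k = 0, 1, …, n−1. Here n = 7:
k=0: 2 − 2cos(0) = 0.0; k=1: 2 − 2cos(2π/7) = 0.753; k=2: 2 − 2cos(4π/7) = 2.445; k=3: 2 − 2cos(6π/7) = 3.8019; k=4: 2 − 2cos(8π/7) = 3.8019; k=5: 2 − 2cos(10π/7) = 2.445; k=6: 2 − 2cos(12π/7) = 0.753.
Laplacian eigenvalues: [0.0, 0.753, 0.753, 2.445, 2.445, 3.8019, 3.8019]. Algebraic connectivity (smallest non-zero eigenvalue) = 0.753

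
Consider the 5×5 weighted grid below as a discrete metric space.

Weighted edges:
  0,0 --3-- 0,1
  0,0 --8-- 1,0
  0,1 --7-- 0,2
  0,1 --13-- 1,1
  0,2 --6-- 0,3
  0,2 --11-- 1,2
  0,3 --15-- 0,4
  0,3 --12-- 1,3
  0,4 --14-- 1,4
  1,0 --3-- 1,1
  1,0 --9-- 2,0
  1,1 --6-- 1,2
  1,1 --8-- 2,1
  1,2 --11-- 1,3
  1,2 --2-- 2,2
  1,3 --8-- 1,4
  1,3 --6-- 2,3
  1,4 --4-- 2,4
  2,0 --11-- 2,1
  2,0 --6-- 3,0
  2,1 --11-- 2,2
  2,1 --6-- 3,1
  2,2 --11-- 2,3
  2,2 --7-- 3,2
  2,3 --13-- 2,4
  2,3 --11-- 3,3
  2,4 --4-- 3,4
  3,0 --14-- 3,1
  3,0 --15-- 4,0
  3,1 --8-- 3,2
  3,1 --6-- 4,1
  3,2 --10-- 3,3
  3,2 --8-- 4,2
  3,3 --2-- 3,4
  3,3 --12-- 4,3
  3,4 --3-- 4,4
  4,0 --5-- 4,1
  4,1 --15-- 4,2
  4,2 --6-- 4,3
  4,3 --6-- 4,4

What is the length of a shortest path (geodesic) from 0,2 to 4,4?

Shortest path: 0,2 → 1,2 → 2,2 → 3,2 → 3,3 → 3,4 → 4,4, total weight = 35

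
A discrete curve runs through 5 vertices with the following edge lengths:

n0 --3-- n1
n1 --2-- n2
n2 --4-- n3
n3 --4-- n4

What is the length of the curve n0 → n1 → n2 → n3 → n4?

Arc length = 3 + 2 + 4 + 4 = 13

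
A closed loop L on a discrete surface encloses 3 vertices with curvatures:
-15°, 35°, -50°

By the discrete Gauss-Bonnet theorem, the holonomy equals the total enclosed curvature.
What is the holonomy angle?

Holonomy = total enclosed curvature = (-15°) + 35° + (-50°) = -30°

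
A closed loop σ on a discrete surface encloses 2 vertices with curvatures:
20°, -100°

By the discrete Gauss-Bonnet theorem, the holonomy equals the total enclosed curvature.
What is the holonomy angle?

Holonomy = total enclosed curvature = 20° + (-100°) = -80°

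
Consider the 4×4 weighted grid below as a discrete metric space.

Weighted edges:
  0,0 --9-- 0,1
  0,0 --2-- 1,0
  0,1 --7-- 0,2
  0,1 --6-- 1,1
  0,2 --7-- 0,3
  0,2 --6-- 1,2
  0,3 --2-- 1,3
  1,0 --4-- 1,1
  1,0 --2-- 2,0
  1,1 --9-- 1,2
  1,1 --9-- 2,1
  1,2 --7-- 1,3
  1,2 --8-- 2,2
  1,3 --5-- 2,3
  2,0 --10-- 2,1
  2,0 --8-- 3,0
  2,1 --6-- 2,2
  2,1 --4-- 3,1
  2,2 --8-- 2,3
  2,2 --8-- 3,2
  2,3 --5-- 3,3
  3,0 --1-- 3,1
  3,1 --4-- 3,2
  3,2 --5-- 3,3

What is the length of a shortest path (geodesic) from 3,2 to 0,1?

Shortest path: 3,2 → 3,1 → 2,1 → 1,1 → 0,1, total weight = 23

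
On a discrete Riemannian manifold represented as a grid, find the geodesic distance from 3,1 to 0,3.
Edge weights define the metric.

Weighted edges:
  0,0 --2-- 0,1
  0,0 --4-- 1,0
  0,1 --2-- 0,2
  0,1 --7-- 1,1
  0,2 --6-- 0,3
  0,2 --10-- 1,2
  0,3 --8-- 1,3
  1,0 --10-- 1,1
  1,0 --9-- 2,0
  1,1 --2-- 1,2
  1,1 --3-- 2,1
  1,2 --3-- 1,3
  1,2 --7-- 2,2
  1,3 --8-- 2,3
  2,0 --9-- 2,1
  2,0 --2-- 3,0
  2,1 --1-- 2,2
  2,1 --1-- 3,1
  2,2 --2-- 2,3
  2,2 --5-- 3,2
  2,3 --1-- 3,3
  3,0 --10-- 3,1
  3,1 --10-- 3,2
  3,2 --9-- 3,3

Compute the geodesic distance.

Shortest path: 3,1 → 2,1 → 1,1 → 1,2 → 1,3 → 0,3, total weight = 17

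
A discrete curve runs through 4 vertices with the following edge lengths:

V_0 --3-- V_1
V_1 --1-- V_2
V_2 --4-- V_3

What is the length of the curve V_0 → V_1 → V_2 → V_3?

Arc length = 3 + 1 + 4 = 8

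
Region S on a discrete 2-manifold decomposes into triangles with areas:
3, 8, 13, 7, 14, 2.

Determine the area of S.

3 + 8 + 13 + 7 + 14 + 2 = 47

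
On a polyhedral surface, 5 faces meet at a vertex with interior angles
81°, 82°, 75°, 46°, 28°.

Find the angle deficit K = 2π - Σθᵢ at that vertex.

Sum of angles = 312°. K = 360° - 312° = 48° = 4π/15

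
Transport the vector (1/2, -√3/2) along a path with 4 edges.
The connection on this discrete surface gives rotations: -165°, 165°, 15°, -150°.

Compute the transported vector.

Total rotation: (-165°) + 165° + 15° + (-150°) = -135°. Final vector: (-0.9659, 0.2588)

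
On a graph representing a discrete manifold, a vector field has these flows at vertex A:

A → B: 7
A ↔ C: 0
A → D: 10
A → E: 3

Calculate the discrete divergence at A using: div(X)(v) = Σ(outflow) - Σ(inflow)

Divergence = sum of outgoing flows = 7 + 0 + 10 + 3 = 20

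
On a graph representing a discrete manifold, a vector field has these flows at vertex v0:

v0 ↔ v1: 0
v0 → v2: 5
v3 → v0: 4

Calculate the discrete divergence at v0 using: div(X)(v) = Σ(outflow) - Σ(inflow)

Divergence = sum of outgoing flows = 0 + 5 + (-4) = 1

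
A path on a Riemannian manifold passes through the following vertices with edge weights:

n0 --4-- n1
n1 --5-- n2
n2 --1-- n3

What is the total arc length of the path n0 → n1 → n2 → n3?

Arc length = 4 + 5 + 1 = 10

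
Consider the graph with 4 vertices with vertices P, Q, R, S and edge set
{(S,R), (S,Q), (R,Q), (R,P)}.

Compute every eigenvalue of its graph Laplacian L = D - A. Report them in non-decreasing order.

Degrees: deg(P) = 1, deg(Q) = 2, deg(R) = 3, deg(S) = 2.
L = D − A with rows/columns ordered (P, Q, R, S):
  [ 1,  0, -1,  0]
  [ 0,  2, -1, -1]
  [-1, -1,  3, -1]
  [ 0, -1, -1,  2]
Characteristic polynomial: det(λI − L) = λ(λ − 1)(λ − 3)(λ − 4).
Roots: λ = 0; (λ − 1) = 0 ⇒ λ = 1; (λ − 3) = 0 ⇒ λ = 3; (λ − 4) = 0 ⇒ λ = 4.
(Check: the roots sum (with multiplicity) to 8, matching trace L = Σdeg = 2·4 = 8.)
Laplacian eigenvalues (increasing order): [0.0, 1.0, 3.0, 4.0]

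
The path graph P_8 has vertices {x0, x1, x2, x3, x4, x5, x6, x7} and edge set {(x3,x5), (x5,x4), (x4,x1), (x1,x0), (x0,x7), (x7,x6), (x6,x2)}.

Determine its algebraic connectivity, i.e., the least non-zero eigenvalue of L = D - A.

The path graph P_n has Laplacian eigenvalues λ_k = 2 − 2cos(kπ/n), k = 0, 1, …, n−1. Here n = 8:
k=0: 2 − 2cos(0) = 0.0; k=1: 2 − 2cos(π/8) = 0.1522; k=2: 2 − 2cos(π/4) = 0.5858; k=3: 2 − 2cos(3π/8) = 1.2346; k=4: 2 − 2cos(π/2) = 2.0; k=5: 2 − 2cos(5π/8) = 2.7654; k=6: 2 − 2cos(3π/4) = 3.4142; k=7: 2 − 2cos(7π/8) = 3.8478.
Laplacian eigenvalues: [0.0, 0.1522, 0.5858, 1.2346, 2.0, 2.7654, 3.4142, 3.8478]. Algebraic connectivity (smallest non-zero eigenvalue) = 0.1522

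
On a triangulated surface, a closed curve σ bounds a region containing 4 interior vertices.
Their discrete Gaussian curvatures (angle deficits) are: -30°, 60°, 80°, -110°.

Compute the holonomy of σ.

Holonomy = total enclosed curvature = (-30°) + 60° + 80° + (-110°) = 0°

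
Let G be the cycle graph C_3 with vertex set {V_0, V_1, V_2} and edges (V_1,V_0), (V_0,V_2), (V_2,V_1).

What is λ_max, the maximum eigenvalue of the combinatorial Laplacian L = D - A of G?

The cycle graph C_n has Laplacian eigenvalues λ_k = 2 − 2cos(2πk/n), k = 0, 1, …, n−1. Here n = 3:
k=0: 2 − 2cos(0) = 0.0; k=1: 2 − 2cos(2π/3) = 3.0; k=2: 2 − 2cos(4π/3) = 3.0.
Laplacian eigenvalues: [0.0, 3.0, 3.0]. Largest eigenvalue (spectral radius) = 3.0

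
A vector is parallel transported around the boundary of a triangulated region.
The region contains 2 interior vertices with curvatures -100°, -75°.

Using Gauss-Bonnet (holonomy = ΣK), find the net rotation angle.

Holonomy = total enclosed curvature = (-100°) + (-75°) = -175°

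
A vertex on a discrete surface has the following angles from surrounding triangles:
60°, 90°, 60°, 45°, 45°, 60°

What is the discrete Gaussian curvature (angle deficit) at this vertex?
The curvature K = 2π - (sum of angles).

Sum of angles = 360°. K = 360° - 360° = 0°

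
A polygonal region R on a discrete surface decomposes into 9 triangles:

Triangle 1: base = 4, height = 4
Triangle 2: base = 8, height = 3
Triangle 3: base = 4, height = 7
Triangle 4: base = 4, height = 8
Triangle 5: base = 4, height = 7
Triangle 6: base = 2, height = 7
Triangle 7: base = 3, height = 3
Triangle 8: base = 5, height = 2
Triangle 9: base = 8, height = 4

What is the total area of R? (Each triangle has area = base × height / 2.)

(1/2)×4×4 + (1/2)×8×3 + (1/2)×4×7 + (1/2)×4×8 + (1/2)×4×7 + (1/2)×2×7 + (1/2)×3×3 + (1/2)×5×2 + (1/2)×8×4 = 96.5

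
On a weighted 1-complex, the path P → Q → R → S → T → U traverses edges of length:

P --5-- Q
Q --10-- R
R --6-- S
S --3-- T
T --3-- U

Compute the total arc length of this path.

Arc length = 5 + 10 + 6 + 3 + 3 = 27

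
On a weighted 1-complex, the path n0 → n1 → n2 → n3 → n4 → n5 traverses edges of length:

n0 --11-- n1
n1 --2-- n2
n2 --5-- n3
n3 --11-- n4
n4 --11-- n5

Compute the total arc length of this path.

Arc length = 11 + 2 + 5 + 11 + 11 = 40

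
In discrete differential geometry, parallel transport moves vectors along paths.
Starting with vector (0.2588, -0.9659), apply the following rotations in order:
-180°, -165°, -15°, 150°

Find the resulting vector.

Total rotation: (-180°) + (-165°) + (-15°) + 150° = -210° ≡ 150° (mod 360°). Final vector: (0.2588, 0.9659)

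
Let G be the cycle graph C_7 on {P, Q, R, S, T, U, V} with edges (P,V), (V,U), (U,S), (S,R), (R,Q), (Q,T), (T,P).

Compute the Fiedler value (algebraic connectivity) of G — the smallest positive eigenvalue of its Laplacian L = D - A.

The cycle graph C_n has Laplacian eigenvalues λ_k = 2 − 2cos(2πk/n), k = 0, 1, …, n−1. Here n = 7:
k=0: 2 − 2cos(0) = 0.0; k=1: 2 − 2cos(2π/7) = 0.753; k=2: 2 − 2cos(4π/7) = 2.445; k=3: 2 − 2cos(6π/7) = 3.8019; k=4: 2 − 2cos(8π/7) = 3.8019; k=5: 2 − 2cos(10π/7) = 2.445; k=6: 2 − 2cos(12π/7) = 0.753.
Laplacian eigenvalues: [0.0, 0.753, 0.753, 2.445, 2.445, 3.8019, 3.8019]. Algebraic connectivity (smallest non-zero eigenvalue) = 0.753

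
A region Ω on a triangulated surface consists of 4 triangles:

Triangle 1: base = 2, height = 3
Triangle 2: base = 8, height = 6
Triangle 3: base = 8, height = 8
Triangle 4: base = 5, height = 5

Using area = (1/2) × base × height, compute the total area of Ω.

(1/2)×2×3 + (1/2)×8×6 + (1/2)×8×8 + (1/2)×5×5 = 71.5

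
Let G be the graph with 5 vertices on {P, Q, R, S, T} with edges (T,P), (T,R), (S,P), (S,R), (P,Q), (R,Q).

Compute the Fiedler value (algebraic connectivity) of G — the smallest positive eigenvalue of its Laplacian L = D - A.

Degrees: deg(P) = 3, deg(Q) = 2, deg(R) = 3, deg(S) = 2, deg(T) = 2.
L = D − A with rows/columns ordered (P, Q, R, S, T):
  [ 3, -1,  0, -1, -1]
  [-1,  2, -1,  0,  0]
  [ 0, -1,  3, -1, -1]
  [-1,  0, -1,  2,  0]
  [-1,  0, -1,  0,  2]
Characteristic polynomial: det(λI − L) = λ(λ − 2)²(λ − 3)(λ − 5).
Roots: λ = 0; (λ − 2) = 0 ⇒ λ = 2 (multiplicity 2); (λ − 3) = 0 ⇒ λ = 3; (λ − 5) = 0 ⇒ λ = 5.
(Check: the roots sum (with multiplicity) to 12, matching trace L = Σdeg = 2·6 = 12.)
Laplacian eigenvalues: [0.0, 2.0, 2.0, 3.0, 5.0]. Algebraic connectivity (smallest non-zero eigenvalue) = 2.0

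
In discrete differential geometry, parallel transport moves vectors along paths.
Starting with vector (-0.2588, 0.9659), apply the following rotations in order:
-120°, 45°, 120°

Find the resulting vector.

Total rotation: (-120°) + 45° + 120° = 45°. Final vector: (-0.8660, 0.5000)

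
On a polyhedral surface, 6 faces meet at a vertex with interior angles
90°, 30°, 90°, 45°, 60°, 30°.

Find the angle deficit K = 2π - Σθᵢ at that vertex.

Sum of angles = 345°. K = 360° - 345° = 15° = π/12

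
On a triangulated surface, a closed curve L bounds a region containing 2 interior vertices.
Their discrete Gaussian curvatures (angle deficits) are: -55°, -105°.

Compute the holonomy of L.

Holonomy = total enclosed curvature = (-55°) + (-105°) = -160°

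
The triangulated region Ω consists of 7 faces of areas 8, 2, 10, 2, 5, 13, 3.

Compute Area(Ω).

8 + 2 + 10 + 2 + 5 + 13 + 3 = 43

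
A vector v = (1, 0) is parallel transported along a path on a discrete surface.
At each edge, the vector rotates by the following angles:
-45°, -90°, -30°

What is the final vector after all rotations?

Total rotation: (-45°) + (-90°) + (-30°) = -165°. Final vector: (-0.9659, -0.2588)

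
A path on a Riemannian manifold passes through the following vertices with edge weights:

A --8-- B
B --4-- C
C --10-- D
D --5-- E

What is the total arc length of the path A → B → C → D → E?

Arc length = 8 + 4 + 10 + 5 = 27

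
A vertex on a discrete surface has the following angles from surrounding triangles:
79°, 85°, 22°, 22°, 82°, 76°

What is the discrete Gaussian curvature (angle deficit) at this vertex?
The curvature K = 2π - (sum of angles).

Sum of angles = 366°. K = 360° - 366° = -6° = -π/30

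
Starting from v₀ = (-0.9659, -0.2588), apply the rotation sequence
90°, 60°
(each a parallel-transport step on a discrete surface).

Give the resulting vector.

Total rotation: 90° + 60° = 150°. Final vector: (0.9659, -0.2588)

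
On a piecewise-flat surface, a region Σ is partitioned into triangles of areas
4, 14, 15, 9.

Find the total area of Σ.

4 + 14 + 15 + 9 = 42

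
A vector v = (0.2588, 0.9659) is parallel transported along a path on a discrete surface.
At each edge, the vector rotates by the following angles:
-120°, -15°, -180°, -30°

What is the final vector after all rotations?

Total rotation: (-120°) + (-15°) + (-180°) + (-30°) = -345° ≡ 15° (mod 360°). Final vector: (0, 1)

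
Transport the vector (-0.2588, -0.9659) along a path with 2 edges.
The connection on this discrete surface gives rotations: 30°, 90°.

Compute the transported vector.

Total rotation: 30° + 90° = 120°. Final vector: (0.9659, 0.2588)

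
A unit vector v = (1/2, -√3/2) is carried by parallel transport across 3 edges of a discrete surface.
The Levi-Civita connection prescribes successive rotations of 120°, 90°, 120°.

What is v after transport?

Total rotation: 120° + 90° + 120° = 330° ≡ -30° (mod 360°). Final vector: (0, -1)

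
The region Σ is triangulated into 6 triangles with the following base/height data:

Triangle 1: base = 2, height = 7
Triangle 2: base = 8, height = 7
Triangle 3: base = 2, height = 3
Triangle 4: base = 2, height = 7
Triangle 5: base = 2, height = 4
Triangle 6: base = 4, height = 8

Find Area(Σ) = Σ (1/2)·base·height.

(1/2)×2×7 + (1/2)×8×7 + (1/2)×2×3 + (1/2)×2×7 + (1/2)×2×4 + (1/2)×4×8 = 65.0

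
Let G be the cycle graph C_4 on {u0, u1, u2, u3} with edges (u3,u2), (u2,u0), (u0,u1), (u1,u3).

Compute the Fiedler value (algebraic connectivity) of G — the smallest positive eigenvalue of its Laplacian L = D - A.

The cycle graph C_n has Laplacian eigenvalues λ_k = 2 − 2cos(2πk/n), k = 0, 1, …, n−1. Here n = 4:
k=0: 2 − 2cos(0) = 0.0; k=1: 2 − 2cos(π/2) = 2.0; k=2: 2 − 2cos(π) = 4.0; k=3: 2 − 2cos(3π/2) = 2.0.
Laplacian eigenvalues: [0.0, 2.0, 2.0, 4.0]. Algebraic connectivity (smallest non-zero eigenvalue) = 2.0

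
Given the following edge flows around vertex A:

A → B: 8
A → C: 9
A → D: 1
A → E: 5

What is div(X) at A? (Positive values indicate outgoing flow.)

Divergence = sum of outgoing flows = 8 + 9 + 1 + 5 = 23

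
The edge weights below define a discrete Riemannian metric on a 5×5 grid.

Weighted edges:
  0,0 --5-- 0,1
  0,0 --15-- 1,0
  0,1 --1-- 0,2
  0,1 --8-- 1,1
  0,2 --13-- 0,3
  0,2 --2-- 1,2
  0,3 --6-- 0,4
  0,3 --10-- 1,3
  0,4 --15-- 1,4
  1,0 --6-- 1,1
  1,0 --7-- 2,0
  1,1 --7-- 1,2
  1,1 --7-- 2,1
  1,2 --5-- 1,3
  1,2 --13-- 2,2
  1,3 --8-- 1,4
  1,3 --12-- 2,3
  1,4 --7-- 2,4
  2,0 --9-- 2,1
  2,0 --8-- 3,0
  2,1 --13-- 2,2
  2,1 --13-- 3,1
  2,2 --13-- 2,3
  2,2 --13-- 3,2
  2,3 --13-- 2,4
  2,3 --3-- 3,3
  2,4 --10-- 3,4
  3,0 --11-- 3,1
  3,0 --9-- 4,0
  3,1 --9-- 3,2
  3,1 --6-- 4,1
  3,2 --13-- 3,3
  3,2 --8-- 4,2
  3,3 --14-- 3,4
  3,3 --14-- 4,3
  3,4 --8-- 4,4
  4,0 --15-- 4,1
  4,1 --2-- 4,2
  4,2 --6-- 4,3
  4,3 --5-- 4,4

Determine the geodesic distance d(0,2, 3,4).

Shortest path: 0,2 → 1,2 → 1,3 → 1,4 → 2,4 → 3,4, total weight = 32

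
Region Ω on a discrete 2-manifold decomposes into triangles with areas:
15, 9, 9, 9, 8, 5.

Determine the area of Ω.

15 + 9 + 9 + 9 + 8 + 5 = 55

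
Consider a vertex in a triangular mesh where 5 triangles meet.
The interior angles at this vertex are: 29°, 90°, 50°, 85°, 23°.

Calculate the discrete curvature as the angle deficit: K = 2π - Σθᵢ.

Sum of angles = 277°. K = 360° - 277° = 83° = 83π/180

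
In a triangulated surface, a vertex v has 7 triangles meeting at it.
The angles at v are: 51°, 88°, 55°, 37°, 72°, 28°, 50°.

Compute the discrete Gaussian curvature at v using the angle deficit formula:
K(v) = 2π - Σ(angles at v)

Sum of angles = 381°. K = 360° - 381° = -21° = -7π/60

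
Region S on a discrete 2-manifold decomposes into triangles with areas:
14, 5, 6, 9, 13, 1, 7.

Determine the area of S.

14 + 5 + 6 + 9 + 13 + 1 + 7 = 55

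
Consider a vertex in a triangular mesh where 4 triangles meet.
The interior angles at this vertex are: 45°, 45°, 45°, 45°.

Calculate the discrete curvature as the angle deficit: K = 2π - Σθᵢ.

Sum of angles = 180°. K = 360° - 180° = 180° = π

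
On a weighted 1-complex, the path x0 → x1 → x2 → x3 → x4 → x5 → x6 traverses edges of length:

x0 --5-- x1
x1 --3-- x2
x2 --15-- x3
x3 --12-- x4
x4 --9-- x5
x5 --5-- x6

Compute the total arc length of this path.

Arc length = 5 + 3 + 15 + 12 + 9 + 5 = 49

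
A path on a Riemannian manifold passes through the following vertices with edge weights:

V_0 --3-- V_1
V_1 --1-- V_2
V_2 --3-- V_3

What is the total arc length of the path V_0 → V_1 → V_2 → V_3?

Arc length = 3 + 1 + 3 = 7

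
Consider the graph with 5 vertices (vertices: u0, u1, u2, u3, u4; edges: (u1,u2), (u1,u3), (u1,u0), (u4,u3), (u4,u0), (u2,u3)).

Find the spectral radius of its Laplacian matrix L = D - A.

Degrees: deg(u0) = 2, deg(u1) = 3, deg(u2) = 2, deg(u3) = 3, deg(u4) = 2.
L = D − A with rows/columns ordered (u0, u1, u2, u3, u4):
  [ 2, -1,  0,  0, -1]
  [-1,  3, -1, -1,  0]
  [ 0, -1,  2, -1,  0]
  [ 0, -1, -1,  3, -1]
  [-1,  0,  0, -1,  2]
Characteristic polynomial: det(λI − L) = λ(λ² − 5λ + 5)(λ² − 7λ + 11).
Roots: λ = 0; (λ² − 5λ + 5) = 0 ⇒ λ = (5 ± √5)/2 ≈ 1.382, 3.618; (λ² − 7λ + 11) = 0 ⇒ λ = (7 ± √5)/2 ≈ 2.382, 4.618.
(Check: the roots sum (with multiplicity) to 12, matching trace L = Σdeg = 2·6 = 12.)
Laplacian eigenvalues: [0.0, 1.382, 2.382, 3.618, 4.618]. Largest eigenvalue (spectral radius) = 4.618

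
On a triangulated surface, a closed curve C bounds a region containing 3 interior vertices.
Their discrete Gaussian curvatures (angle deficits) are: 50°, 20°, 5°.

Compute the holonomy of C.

Holonomy = total enclosed curvature = 50° + 20° + 5° = 75°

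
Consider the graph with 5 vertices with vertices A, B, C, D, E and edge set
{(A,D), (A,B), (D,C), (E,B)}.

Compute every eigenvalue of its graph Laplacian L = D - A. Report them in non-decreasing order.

Degrees: deg(A) = 2, deg(B) = 2, deg(C) = 1, deg(D) = 2, deg(E) = 1.
L = D − A with rows/columns ordered (A, B, C, D, E):
  [ 2, -1,  0, -1,  0]
  [-1,  2,  0,  0, -1]
  [ 0,  0,  1, -1,  0]
  [-1,  0, -1,  2,  0]
  [ 0, -1,  0,  0,  1]
Characteristic polynomial: det(λI − L) = λ(λ² − 3λ + 1)(λ² − 5λ + 5).
Roots: λ = 0; (λ² − 3λ + 1) = 0 ⇒ λ = (3 ± √5)/2 ≈ 0.382, 2.618; (λ² − 5λ + 5) = 0 ⇒ λ = (5 ± √5)/2 ≈ 1.382, 3.618.
(Check: the roots sum (with multiplicity) to 8, matching trace L = Σdeg = 2·4 = 8.)
Laplacian eigenvalues (increasing order): [0.0, 0.382, 1.382, 2.618, 3.618]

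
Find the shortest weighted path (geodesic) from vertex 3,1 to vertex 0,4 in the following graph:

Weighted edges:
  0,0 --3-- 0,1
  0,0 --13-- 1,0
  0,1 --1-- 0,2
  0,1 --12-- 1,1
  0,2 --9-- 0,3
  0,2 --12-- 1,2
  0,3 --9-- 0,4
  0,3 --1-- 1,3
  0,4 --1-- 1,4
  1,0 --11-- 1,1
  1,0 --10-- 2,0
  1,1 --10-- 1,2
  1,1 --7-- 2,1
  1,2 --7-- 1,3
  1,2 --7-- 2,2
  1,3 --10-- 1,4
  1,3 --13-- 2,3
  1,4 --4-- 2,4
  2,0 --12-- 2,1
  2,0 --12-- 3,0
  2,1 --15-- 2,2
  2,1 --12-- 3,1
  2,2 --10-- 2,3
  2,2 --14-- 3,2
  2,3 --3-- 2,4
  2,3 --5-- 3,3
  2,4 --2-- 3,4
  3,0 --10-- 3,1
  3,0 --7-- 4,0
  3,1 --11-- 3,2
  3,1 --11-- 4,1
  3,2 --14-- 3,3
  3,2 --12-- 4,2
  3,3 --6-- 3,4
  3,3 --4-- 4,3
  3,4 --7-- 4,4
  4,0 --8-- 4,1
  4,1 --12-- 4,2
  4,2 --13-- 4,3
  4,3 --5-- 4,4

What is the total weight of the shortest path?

Shortest path: 3,1 → 3,2 → 3,3 → 2,3 → 2,4 → 1,4 → 0,4, total weight = 38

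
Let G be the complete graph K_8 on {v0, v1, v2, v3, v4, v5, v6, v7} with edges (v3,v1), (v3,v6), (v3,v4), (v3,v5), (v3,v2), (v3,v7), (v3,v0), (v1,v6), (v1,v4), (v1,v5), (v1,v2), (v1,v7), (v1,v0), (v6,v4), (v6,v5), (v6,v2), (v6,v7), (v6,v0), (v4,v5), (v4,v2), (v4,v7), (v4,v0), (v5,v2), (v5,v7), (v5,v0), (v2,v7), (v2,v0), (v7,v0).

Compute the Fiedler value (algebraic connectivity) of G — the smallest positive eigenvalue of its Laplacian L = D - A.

For the complete graph K_n, L = nI − J (J = all-ones matrix). J has eigenvalues n (once, eigenvector 𝟙) and 0 (multiplicity n−1), so L has eigenvalues 0 (once) and n (multiplicity n−1). Here n = 8: eigenvalue 0 once and 8 with multiplicity 7.
Laplacian eigenvalues: [0.0, 8.0, 8.0, 8.0, 8.0, 8.0, 8.0, 8.0]. Algebraic connectivity (smallest non-zero eigenvalue) = 8.0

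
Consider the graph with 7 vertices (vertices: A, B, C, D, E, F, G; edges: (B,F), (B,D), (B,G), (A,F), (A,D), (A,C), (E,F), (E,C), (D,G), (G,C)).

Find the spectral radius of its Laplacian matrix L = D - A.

Degrees: deg(A) = 3, deg(B) = 3, deg(C) = 3, deg(D) = 3, deg(E) = 2, deg(F) = 3, deg(G) = 3.
L = D − A with rows/columns ordered (A, B, C, D, E, F, G):
  [ 3,  0, -1, -1,  0, -1,  0]
  [ 0,  3,  0, -1,  0, -1, -1]
  [-1,  0,  3,  0, -1,  0, -1]
  [-1, -1,  0,  3,  0,  0, -1]
  [ 0,  0, -1,  0,  2, -1,  0]
  [-1, -1,  0,  0, -1,  3,  0]
  [ 0, -1, -1, -1,  0,  0,  3]
Characteristic polynomial: det(λI − L) = λ(λ² − 5λ + 5)(λ² − 7λ + 11)(λ² − 8λ + 14).
Roots: λ = 0; (λ² − 5λ + 5) = 0 ⇒ λ = (5 ± √5)/2 ≈ 1.382, 3.618; (λ² − 7λ + 11) = 0 ⇒ λ = (7 ± √5)/2 ≈ 2.382, 4.618; (λ² − 8λ + 14) = 0 ⇒ λ = 4 ± √2 ≈ 2.5858, 5.4142.
(Check: the roots sum (with multiplicity) to 20, matching trace L = Σdeg = 2·10 = 20.)
Laplacian eigenvalues: [0.0, 1.382, 2.382, 2.5858, 3.618, 4.618, 5.4142]. Largest eigenvalue (spectral radius) = 5.4142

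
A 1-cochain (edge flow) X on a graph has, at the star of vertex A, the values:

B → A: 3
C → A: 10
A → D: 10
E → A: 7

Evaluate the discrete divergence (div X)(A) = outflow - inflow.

Divergence = sum of outgoing flows = (-3) + (-10) + 10 + (-7) = -10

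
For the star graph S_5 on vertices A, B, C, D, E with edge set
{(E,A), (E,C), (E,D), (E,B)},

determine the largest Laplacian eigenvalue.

The star S_5 is the complete bipartite graph K_{1,4} (one hub of degree 4, 4 leaves of degree 1). The Laplacian spectrum of K_{p,q} is 0, p (multiplicity q−1), q (multiplicity p−1), p+q. With p = 1, q = 4: 0 once, 1 with multiplicity 3, and 5 once. (Check: trace L = sum of degrees = 8 = 3·1 + 5.)
Laplacian eigenvalues: [0.0, 1.0, 1.0, 1.0, 5.0]. Largest eigenvalue (spectral radius) = 5.0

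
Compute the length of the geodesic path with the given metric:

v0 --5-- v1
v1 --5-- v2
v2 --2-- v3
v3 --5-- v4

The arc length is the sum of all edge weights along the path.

Arc length = 5 + 5 + 2 + 5 = 17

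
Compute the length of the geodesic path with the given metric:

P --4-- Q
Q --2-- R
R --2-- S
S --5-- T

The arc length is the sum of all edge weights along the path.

Arc length = 4 + 2 + 2 + 5 = 13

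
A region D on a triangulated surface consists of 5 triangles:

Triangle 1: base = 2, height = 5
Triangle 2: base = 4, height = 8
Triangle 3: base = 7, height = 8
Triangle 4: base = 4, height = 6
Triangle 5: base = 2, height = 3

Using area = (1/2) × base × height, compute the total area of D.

(1/2)×2×5 + (1/2)×4×8 + (1/2)×7×8 + (1/2)×4×6 + (1/2)×2×3 = 64.0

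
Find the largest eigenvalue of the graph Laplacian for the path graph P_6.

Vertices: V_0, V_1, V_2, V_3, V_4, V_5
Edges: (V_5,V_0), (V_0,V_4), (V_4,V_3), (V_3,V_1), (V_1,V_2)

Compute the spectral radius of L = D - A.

The path graph P_n has Laplacian eigenvalues λ_k = 2 − 2cos(kπ/n), k = 0, 1, …, n−1. Here n = 6:
k=0: 2 − 2cos(0) = 0.0; k=1: 2 − 2cos(π/6) = 0.2679; k=2: 2 − 2cos(π/3) = 1.0; k=3: 2 − 2cos(π/2) = 2.0; k=4: 2 − 2cos(2π/3) = 3.0; k=5: 2 − 2cos(5π/6) = 3.7321.
Laplacian eigenvalues: [0.0, 0.2679, 1.0, 2.0, 3.0, 3.7321]. Largest eigenvalue (spectral radius) = 3.7321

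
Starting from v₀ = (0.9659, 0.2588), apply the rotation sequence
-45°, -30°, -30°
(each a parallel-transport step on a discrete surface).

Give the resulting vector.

Total rotation: (-45°) + (-30°) + (-30°) = -105°. Final vector: (0, -1)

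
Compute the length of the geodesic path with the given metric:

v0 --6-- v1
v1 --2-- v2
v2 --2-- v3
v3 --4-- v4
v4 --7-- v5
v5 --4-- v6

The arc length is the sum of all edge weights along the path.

Arc length = 6 + 2 + 2 + 4 + 7 + 4 = 25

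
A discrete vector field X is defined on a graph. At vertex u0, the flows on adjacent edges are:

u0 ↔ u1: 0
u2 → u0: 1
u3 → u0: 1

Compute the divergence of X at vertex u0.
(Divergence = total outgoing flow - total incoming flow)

Divergence = sum of outgoing flows = 0 + (-1) + (-1) = -2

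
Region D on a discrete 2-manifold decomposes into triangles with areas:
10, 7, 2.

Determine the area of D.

10 + 7 + 2 = 19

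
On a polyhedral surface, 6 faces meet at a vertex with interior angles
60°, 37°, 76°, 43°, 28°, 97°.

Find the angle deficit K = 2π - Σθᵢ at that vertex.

Sum of angles = 341°. K = 360° - 341° = 19° = 19π/180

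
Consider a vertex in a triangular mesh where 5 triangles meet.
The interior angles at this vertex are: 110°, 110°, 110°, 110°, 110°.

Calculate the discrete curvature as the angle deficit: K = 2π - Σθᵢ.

Sum of angles = 550°. K = 360° - 550° = -190°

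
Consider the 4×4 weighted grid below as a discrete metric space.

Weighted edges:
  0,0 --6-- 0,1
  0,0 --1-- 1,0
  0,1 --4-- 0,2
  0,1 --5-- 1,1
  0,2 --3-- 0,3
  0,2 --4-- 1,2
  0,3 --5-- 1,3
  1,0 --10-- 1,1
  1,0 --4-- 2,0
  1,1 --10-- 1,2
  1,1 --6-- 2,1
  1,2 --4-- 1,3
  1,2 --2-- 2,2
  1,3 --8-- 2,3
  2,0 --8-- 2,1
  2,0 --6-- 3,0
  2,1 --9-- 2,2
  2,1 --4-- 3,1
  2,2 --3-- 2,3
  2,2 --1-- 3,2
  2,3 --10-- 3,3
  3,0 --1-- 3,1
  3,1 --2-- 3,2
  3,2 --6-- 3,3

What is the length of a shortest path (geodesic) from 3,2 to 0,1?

Shortest path: 3,2 → 2,2 → 1,2 → 0,2 → 0,1, total weight = 11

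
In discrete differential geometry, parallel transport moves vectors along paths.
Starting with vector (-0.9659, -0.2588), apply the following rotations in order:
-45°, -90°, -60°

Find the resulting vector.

Total rotation: (-45°) + (-90°) + (-60°) = -195° ≡ 165° (mod 360°). Final vector: (1, 0)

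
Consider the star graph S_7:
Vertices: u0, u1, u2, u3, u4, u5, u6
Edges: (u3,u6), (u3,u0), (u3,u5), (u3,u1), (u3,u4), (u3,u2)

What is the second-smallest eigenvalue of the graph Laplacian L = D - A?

The star S_7 is the complete bipartite graph K_{1,6} (one hub of degree 6, 6 leaves of degree 1). The Laplacian spectrum of K_{p,q} is 0, p (multiplicity q−1), q (multiplicity p−1), p+q. With p = 1, q = 6: 0 once, 1 with multiplicity 5, and 7 once. (Check: trace L = sum of degrees = 12 = 5·1 + 7.)
Laplacian eigenvalues: [0.0, 1.0, 1.0, 1.0, 1.0, 1.0, 7.0]. Algebraic connectivity (smallest non-zero eigenvalue) = 1.0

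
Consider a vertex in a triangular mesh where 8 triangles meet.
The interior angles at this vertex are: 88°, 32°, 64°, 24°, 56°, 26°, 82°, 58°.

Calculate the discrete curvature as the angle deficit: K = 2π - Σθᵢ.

Sum of angles = 430°. K = 360° - 430° = -70° = -7π/18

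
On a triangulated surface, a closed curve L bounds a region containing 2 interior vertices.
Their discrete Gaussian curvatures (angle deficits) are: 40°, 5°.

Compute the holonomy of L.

Holonomy = total enclosed curvature = 40° + 5° = 45°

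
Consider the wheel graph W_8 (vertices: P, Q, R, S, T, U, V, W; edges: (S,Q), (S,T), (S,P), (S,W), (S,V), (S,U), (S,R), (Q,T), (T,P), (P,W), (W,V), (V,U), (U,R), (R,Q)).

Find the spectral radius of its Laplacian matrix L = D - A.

The wheel W_8 is the join K_1 ∨ C_7 (a hub joined to every vertex of a cycle of length 7). For a join G ∨ H (G on p vertices, H on q vertices) the Laplacian spectrum is 0, p+q, the eigenvalues of L(G) other than one 0 each shifted by +q, and the eigenvalues of L(H) other than one 0 each shifted by +p. With G = K_1 (p = 1, nothing left after dropping its 0) and H = C_7 (q = 7, eigenvalues 2 − 2cos(2πk/7), k = 0, …, 6; drop k = 0), the spectrum of W_8 is 0, 8, and 1 + (2 − 2cos(2πk/7)) = 3 − 2cos(2πk/7) for k = 1, …, 6:
k=1: 3 − 2cos(2π/7) = 1.753; k=2: 3 − 2cos(4π/7) = 3.445; k=3: 3 − 2cos(6π/7) = 4.8019; k=4: 3 − 2cos(8π/7) = 4.8019; k=5: 3 − 2cos(10π/7) = 3.445; k=6: 3 − 2cos(12π/7) = 1.753.
Laplacian eigenvalues: [0.0, 1.753, 1.753, 3.445, 3.445, 4.8019, 4.8019, 8.0]. Largest eigenvalue (spectral radius) = 8.0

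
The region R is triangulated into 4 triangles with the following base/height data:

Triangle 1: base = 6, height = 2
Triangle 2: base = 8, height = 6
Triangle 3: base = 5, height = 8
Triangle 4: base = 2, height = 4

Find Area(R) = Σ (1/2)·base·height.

(1/2)×6×2 + (1/2)×8×6 + (1/2)×5×8 + (1/2)×2×4 = 54.0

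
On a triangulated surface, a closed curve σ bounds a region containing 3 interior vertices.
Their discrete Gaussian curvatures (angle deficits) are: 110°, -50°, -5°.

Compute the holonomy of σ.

Holonomy = total enclosed curvature = 110° + (-50°) + (-5°) = 55°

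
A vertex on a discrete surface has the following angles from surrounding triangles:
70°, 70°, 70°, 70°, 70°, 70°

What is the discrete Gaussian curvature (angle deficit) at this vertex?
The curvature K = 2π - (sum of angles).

Sum of angles = 420°. K = 360° - 420° = -60° = -π/3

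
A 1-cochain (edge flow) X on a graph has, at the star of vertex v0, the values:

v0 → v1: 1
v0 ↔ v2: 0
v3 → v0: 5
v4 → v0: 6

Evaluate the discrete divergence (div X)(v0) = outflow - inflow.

Divergence = sum of outgoing flows = 1 + 0 + (-5) + (-6) = -10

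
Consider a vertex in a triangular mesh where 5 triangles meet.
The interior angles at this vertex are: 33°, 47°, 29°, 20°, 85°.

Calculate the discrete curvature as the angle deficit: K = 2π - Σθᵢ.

Sum of angles = 214°. K = 360° - 214° = 146° = 73π/90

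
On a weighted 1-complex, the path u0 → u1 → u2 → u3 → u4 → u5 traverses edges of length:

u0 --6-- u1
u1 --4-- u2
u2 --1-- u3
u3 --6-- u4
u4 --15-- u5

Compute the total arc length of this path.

Arc length = 6 + 4 + 1 + 6 + 15 = 32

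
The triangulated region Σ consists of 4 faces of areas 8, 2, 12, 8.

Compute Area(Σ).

8 + 2 + 12 + 8 = 30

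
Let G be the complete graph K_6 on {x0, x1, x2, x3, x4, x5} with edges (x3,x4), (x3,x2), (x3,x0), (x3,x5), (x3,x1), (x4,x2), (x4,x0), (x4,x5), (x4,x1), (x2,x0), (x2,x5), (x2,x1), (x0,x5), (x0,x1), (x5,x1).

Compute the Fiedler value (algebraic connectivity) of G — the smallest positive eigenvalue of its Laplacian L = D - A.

For the complete graph K_n, L = nI − J (J = all-ones matrix). J has eigenvalues n (once, eigenvector 𝟙) and 0 (multiplicity n−1), so L has eigenvalues 0 (once) and n (multiplicity n−1). Here n = 6: eigenvalue 0 once and 6 with multiplicity 5.
Laplacian eigenvalues: [0.0, 6.0, 6.0, 6.0, 6.0, 6.0]. Algebraic connectivity (smallest non-zero eigenvalue) = 6.0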